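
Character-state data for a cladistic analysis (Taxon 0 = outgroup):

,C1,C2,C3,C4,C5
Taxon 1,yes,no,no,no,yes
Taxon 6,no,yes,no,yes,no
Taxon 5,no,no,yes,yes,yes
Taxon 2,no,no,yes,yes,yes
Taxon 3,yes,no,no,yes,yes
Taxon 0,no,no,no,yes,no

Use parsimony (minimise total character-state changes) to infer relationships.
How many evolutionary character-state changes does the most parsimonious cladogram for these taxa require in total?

Character polarity is set by the outgroup: the derived state is whichever differs from the outgroup's state, so for C4 the derived state is 'no', and for the remaining characters it is 'yes'.
C1 (derived state 'yes') is shared by Taxon 1 and Taxon 3 — a synapomorphy uniting that clade.
C2 (derived state 'yes') is unique to Taxon 6 (autapomorphy; uninformative for grouping).
C3: derived state 'yes' in Taxon 2 and Taxon 5 only — synapomorphy for {Taxon 2, Taxon 5}.
C4 (derived state 'no') is unique to Taxon 1 (autapomorphy; uninformative for grouping).
C5: derived state 'yes' in Taxon 1, Taxon 2, Taxon 3, and Taxon 5 only — synapomorphy for {Taxon 1, Taxon 2, Taxon 3, Taxon 5}.
Most parsimonious ingroup topology: (Taxon 6,((Taxon 2,Taxon 5),(Taxon 3,Taxon 1))).
Changes per character on this tree: C1: 1; C2: 1; C3: 1; C4: 1; C5: 1.
Total = 5.

5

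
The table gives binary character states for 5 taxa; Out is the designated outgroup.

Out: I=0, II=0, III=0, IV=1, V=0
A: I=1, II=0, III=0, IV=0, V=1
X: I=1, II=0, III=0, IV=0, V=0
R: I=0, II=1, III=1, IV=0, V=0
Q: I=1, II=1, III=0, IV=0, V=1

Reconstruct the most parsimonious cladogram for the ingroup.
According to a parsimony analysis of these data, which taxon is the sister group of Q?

A

Character polarity is set by the outgroup: the derived state is whichever differs from the outgroup's state, so for IV the derived state is '0', and for the remaining characters it is '1'.
Only A, Q, and X show the derived state '1' for I, supporting them as a clade.
II groups Q and R, which is incompatible with the clades supported by the remaining characters; treating it as convergent (homoplasy) costs fewer steps than any alternative tree.
III: derived state '1' in R only — an autapomorphy, so it tells us nothing about relationships among taxa.
All ingroup taxa share the derived state '0' for IV; it defines the ingroup but does not resolve relationships within it.
V: derived state '1' in A and Q only — synapomorphy for {A, Q}.
Most parsimonious ingroup topology: (R,(X,(A,Q))).
Q and A form a cherry on this tree, so they are sister taxa.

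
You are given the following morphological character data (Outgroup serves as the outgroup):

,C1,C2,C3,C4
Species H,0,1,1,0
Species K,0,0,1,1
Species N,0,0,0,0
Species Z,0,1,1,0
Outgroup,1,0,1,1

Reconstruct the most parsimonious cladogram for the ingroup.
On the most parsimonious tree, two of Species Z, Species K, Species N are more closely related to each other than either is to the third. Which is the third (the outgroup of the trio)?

Species K

Character polarity is set by the outgroup: the derived state is whichever differs from the outgroup's state, so for C1, C3, C4 the derived state is '0', and for the remaining characters it is '1'.
All ingroup taxa share the derived state '0' for C1; it defines the ingroup but does not resolve relationships within it.
C2: derived state '1' in Species H and Species Z only — synapomorphy for {Species H, Species Z}.
C3 (derived state '0') is unique to Species N (autapomorphy; uninformative for grouping).
Only Species H, Species N, and Species Z show the derived state '0' for C4, supporting them as a clade.
Most parsimonious ingroup topology: (Species K,((Species Z,Species H),Species N)).
Species N and Species Z share a more recent common ancestor with each other than either does with Species K, so Species K is the least closely related of the three.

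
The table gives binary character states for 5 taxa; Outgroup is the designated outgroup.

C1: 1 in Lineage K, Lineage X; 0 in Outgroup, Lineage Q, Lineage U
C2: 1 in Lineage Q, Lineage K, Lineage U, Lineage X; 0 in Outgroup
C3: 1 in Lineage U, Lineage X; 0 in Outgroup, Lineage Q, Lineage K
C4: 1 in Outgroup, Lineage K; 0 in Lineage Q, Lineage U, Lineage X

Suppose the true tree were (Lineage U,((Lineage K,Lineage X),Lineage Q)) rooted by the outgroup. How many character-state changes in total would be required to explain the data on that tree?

6

Map each character onto (Lineage U,((Lineage K,Lineage X),Lineage Q)) (rooted by Outgroup) and count the minimum state changes it requires (Fitch parsimony):
C1: 1; C2: 1; C3: 2; C4: 2.
Total tree length = 6.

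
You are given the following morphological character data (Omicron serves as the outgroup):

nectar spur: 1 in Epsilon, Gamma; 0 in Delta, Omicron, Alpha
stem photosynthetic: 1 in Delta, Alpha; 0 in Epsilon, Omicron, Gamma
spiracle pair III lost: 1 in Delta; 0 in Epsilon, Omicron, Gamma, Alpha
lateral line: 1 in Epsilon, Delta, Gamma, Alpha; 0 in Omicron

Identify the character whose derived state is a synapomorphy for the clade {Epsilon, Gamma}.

The outgroup has state '0' for every character, so '1' is the derived state throughout.
nectar spur (derived state '1') is shared by Epsilon and Gamma — a synapomorphy uniting that clade.
Only Alpha and Delta show the derived state '1' for stem photosynthetic, supporting them as a clade.
spiracle pair III lost (derived state '1') is unique to Delta (autapomorphy; uninformative for grouping).
All ingroup taxa share the derived state '1' for lateral line; it defines the ingroup but does not resolve relationships within it.
Most parsimonious ingroup topology: ((Alpha,Delta),(Epsilon,Gamma)).
The clade {Epsilon, Gamma} is supported by nectar spur: its derived state '1' occurs in exactly those taxa and in no other taxon (including the outgroup).

nectar spur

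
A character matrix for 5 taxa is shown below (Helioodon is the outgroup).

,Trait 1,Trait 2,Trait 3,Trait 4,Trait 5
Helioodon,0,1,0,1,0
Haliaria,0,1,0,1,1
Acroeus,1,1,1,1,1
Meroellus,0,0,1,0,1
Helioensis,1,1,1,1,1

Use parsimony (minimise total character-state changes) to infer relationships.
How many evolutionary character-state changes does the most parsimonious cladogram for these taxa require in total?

Character polarity is set by the outgroup: the derived state is whichever differs from the outgroup's state, so for Trait 2, Trait 4 the derived state is '0', and for the remaining characters it is '1'.
Only Acroeus and Helioensis show the derived state '1' for Trait 1, supporting them as a clade.
Trait 2: derived state '0' in Meroellus only — an autapomorphy, so it tells us nothing about relationships among taxa.
Trait 3: derived state '1' in Acroeus, Helioensis, and Meroellus only — synapomorphy for {Acroeus, Helioensis, Meroellus}.
Trait 4: derived state '0' in Meroellus only — an autapomorphy, so it tells us nothing about relationships among taxa.
Trait 5 (derived state '1') is shared by all ingroup taxa — unites the whole ingroup.
Most parsimonious ingroup topology: (Haliaria,((Acroeus,Helioensis),Meroellus)).
Changes per character on this tree: Trait 1: 1; Trait 2: 1; Trait 3: 1; Trait 4: 1; Trait 5: 1.
Total = 5.

5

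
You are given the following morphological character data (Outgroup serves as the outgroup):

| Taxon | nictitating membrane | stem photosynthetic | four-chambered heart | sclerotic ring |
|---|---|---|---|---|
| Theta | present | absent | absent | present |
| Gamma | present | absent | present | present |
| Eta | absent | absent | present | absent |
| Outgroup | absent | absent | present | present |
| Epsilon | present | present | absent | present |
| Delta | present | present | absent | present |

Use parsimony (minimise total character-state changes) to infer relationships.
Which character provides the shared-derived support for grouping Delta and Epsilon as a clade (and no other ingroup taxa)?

stem photosynthetic

Character polarity is set by the outgroup: the derived state is whichever differs from the outgroup's state, so for four-chambered heart, sclerotic ring the derived state is 'absent', and for the remaining characters it is 'present'.
nictitating membrane (derived state 'present') is shared by Delta, Epsilon, Gamma, and Theta — a synapomorphy uniting that clade.
Only Delta and Epsilon show the derived state 'present' for stem photosynthetic, supporting them as a clade.
Only Delta, Epsilon, and Theta show the derived state 'absent' for four-chambered heart, supporting them as a clade.
sclerotic ring: derived state 'absent' in Eta only — an autapomorphy, so it tells us nothing about relationships among taxa.
Most parsimonious ingroup topology: (((Theta,(Delta,Epsilon)),Gamma),Eta).
The clade {Delta, Epsilon} is supported by stem photosynthetic: its derived state 'present' occurs in exactly those taxa and in no other taxon (including the outgroup).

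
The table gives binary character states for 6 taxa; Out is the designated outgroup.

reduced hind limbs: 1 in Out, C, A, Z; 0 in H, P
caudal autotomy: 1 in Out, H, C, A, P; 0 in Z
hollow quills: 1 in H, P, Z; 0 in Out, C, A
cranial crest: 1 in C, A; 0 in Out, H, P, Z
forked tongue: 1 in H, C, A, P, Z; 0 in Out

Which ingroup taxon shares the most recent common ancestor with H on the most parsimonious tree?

P

Character polarity is set by the outgroup: the derived state is whichever differs from the outgroup's state, so for reduced hind limbs, caudal autotomy the derived state is '0', and for the remaining characters it is '1'.
Only H and P show the derived state '0' for reduced hind limbs, supporting them as a clade.
caudal autotomy: derived state '0' in Z only — an autapomorphy, so it tells us nothing about relationships among taxa.
hollow quills (derived state '1') is shared by H, P, and Z — a synapomorphy uniting that clade.
Only A and C show the derived state '1' for cranial crest, supporting them as a clade.
All ingroup taxa share the derived state '1' for forked tongue; it defines the ingroup but does not resolve relationships within it.
Most parsimonious ingroup topology: (((H,P),Z),(C,A)).
H and P form a cherry on this tree, so they are sister taxa.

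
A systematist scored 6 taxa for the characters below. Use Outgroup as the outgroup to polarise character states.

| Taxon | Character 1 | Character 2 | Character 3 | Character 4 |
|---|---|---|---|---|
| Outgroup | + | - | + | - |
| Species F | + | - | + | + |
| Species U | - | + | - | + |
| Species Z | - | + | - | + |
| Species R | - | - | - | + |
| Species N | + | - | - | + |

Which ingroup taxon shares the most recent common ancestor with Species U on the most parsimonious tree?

Species Z

Character polarity is set by the outgroup: the derived state is whichever differs from the outgroup's state, so for Character 1, Character 3 the derived state is '-', and for the remaining characters it is '+'.
Character 1 (derived state '-') is shared by Species R, Species U, and Species Z — a synapomorphy uniting that clade.
Character 2 (derived state '+') is shared by Species U and Species Z — a synapomorphy uniting that clade.
Character 3 (derived state '-') is shared by Species N, Species R, Species U, and Species Z — a synapomorphy uniting that clade.
All ingroup taxa share the derived state '+' for Character 4; it defines the ingroup but does not resolve relationships within it.
Most parsimonious ingroup topology: (Species F,(((Species U,Species Z),Species R),Species N)).
Species U and Species Z form a cherry on this tree, so they are sister taxa.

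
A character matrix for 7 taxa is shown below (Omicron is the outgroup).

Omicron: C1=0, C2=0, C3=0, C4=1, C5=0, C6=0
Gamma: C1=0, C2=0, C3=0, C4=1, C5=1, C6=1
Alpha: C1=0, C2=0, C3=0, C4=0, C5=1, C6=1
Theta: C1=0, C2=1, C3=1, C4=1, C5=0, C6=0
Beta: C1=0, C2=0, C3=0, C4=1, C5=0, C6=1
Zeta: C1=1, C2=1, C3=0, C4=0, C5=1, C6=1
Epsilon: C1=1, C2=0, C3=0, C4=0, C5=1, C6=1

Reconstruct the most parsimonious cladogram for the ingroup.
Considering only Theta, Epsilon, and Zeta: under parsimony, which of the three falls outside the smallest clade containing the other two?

Theta

Character polarity is set by the outgroup: the derived state is whichever differs from the outgroup's state, so for C4 the derived state is '0', and for the remaining characters it is '1'.
C1: derived state '1' in Epsilon and Zeta only — synapomorphy for {Epsilon, Zeta}.
C2 (state '1') occurs in Theta and Zeta but conflicts with the nesting implied by the other characters — most parsimoniously interpreted as homoplasy.
C3 (derived state '1') is unique to Theta (autapomorphy; uninformative for grouping).
C4: derived state '0' in Alpha, Epsilon, and Zeta only — synapomorphy for {Alpha, Epsilon, Zeta}.
C5 (derived state '1') is shared by Alpha, Epsilon, Gamma, and Zeta — a synapomorphy uniting that clade.
C6: derived state '1' in Alpha, Beta, Epsilon, Gamma, and Zeta only — synapomorphy for {Alpha, Beta, Epsilon, Gamma, Zeta}.
Most parsimonious ingroup topology: (((Gamma,(Alpha,(Zeta,Epsilon))),Beta),Theta).
Epsilon and Zeta share a more recent common ancestor with each other than either does with Theta, so Theta is the least closely related of the three.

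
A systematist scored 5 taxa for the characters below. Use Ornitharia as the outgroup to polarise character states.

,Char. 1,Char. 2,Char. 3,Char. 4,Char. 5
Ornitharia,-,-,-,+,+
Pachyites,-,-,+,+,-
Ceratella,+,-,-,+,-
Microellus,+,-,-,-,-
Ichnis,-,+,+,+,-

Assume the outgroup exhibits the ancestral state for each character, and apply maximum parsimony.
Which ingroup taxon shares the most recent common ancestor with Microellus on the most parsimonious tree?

Ceratella

Character polarity is set by the outgroup: the derived state is whichever differs from the outgroup's state, so for Char. 4, Char. 5 the derived state is '-', and for the remaining characters it is '+'.
Char. 1 (derived state '+') is shared by Ceratella and Microellus — a synapomorphy uniting that clade.
Char. 2 (derived state '+') is unique to Ichnis (autapomorphy; uninformative for grouping).
Only Ichnis and Pachyites show the derived state '+' for Char. 3, supporting them as a clade.
Char. 4 (derived state '-') is unique to Microellus (autapomorphy; uninformative for grouping).
All ingroup taxa share the derived state '-' for Char. 5; it defines the ingroup but does not resolve relationships within it.
Most parsimonious ingroup topology: ((Pachyites,Ichnis),(Ceratella,Microellus)).
Microellus and Ceratella form a cherry on this tree, so they are sister taxa.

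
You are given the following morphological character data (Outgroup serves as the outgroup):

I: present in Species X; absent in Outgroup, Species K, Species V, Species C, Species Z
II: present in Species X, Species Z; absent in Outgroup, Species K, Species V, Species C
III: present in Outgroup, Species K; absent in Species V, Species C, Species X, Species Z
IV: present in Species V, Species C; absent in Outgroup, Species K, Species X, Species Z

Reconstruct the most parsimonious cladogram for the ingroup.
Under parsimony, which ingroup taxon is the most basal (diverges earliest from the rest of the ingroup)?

Species K

Character polarity is set by the outgroup: the derived state is whichever differs from the outgroup's state, so for III the derived state is 'absent', and for the remaining characters it is 'present'.
I: derived state 'present' in Species X only — an autapomorphy, so it tells us nothing about relationships among taxa.
Only Species X and Species Z show the derived state 'present' for II, supporting them as a clade.
III: derived state 'absent' in Species C, Species V, Species X, and Species Z only — synapomorphy for {Species C, Species V, Species X, Species Z}.
IV (derived state 'present') is shared by Species C and Species V — a synapomorphy uniting that clade.
Most parsimonious ingroup topology: (Species K,((Species V,Species C),(Species X,Species Z))).
Species K is sister to the clade containing all other ingroup taxa, so it is the earliest-diverging (most basal) ingroup lineage.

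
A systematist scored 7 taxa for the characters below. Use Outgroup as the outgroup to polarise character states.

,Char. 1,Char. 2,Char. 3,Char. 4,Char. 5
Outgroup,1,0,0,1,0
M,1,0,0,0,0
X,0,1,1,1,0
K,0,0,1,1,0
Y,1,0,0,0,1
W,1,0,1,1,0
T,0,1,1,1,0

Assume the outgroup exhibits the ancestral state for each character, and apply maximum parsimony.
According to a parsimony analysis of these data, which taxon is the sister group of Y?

Character polarity is set by the outgroup: the derived state is whichever differs from the outgroup's state, so for Char. 1, Char. 4 the derived state is '0', and for the remaining characters it is '1'.
Char. 1 (derived state '0') is shared by K, T, and X — a synapomorphy uniting that clade.
Only T and X show the derived state '1' for Char. 2, supporting them as a clade.
Char. 3 (derived state '1') is shared by K, T, W, and X — a synapomorphy uniting that clade.
Char. 4: derived state '0' in M and Y only — synapomorphy for {M, Y}.
Char. 5: derived state '1' in Y only — an autapomorphy, so it tells us nothing about relationships among taxa.
Most parsimonious ingroup topology: ((((X,T),K),W),(Y,M)).
Y and M form a cherry on this tree, so they are sister taxa.

M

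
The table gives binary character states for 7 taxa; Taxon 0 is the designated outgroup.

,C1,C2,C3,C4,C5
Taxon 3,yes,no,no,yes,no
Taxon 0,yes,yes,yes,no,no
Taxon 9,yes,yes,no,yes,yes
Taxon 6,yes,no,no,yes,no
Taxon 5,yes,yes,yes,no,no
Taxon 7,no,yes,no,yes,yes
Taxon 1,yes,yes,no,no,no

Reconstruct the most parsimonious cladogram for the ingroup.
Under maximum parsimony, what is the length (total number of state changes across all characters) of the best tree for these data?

5

Character polarity is set by the outgroup: the derived state is whichever differs from the outgroup's state, so for C1, C2, C3 the derived state is 'no', and for the remaining characters it is 'yes'.
C1 (derived state 'no') is unique to Taxon 7 (autapomorphy; uninformative for grouping).
C2: derived state 'no' in Taxon 3 and Taxon 6 only — synapomorphy for {Taxon 3, Taxon 6}.
Only Taxon 1, Taxon 3, Taxon 6, Taxon 7, and Taxon 9 show the derived state 'no' for C3, supporting them as a clade.
Only Taxon 3, Taxon 6, Taxon 7, and Taxon 9 show the derived state 'yes' for C4, supporting them as a clade.
C5 (derived state 'yes') is shared by Taxon 7 and Taxon 9 — a synapomorphy uniting that clade.
Most parsimonious ingroup topology: ((((Taxon 9,Taxon 7),(Taxon 3,Taxon 6)),Taxon 1),Taxon 5).
Changes per character on this tree: C1: 1; C2: 1; C3: 1; C4: 1; C5: 1.
Total = 5.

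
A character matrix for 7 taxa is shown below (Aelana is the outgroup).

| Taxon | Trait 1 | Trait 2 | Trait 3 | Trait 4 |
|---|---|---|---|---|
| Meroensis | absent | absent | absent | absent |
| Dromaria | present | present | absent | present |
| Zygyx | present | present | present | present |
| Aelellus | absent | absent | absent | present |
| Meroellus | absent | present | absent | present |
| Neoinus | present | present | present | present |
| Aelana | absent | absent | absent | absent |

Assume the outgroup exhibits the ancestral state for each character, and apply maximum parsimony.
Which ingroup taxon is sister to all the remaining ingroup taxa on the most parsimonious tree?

Meroensis

The outgroup has state 'absent' for every character, so 'present' is the derived state throughout.
Trait 1: derived state 'present' in Dromaria, Neoinus, and Zygyx only — synapomorphy for {Dromaria, Neoinus, Zygyx}.
Only Dromaria, Meroellus, Neoinus, and Zygyx show the derived state 'present' for Trait 2, supporting them as a clade.
Trait 3 (derived state 'present') is shared by Neoinus and Zygyx — a synapomorphy uniting that clade.
Trait 4 (derived state 'present') is shared by Aelellus, Dromaria, Meroellus, Neoinus, and Zygyx — a synapomorphy uniting that clade.
Most parsimonious ingroup topology: (((((Neoinus,Zygyx),Dromaria),Meroellus),Aelellus),Meroensis).
Meroensis is sister to the clade containing all other ingroup taxa, so it is the earliest-diverging (most basal) ingroup lineage.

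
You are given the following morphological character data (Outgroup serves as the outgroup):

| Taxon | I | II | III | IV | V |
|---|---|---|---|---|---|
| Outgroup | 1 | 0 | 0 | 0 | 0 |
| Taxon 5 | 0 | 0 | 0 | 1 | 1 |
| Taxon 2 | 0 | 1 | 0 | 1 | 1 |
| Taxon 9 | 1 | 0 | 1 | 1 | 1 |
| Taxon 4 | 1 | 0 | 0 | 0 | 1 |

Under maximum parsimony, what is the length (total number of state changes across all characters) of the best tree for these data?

5

Character polarity is set by the outgroup: the derived state is whichever differs from the outgroup's state, so for I the derived state is '0', and for the remaining characters it is '1'.
Only Taxon 2 and Taxon 5 show the derived state '0' for I, supporting them as a clade.
II (derived state '1') is unique to Taxon 2 (autapomorphy; uninformative for grouping).
III (derived state '1') is unique to Taxon 9 (autapomorphy; uninformative for grouping).
Only Taxon 2, Taxon 5, and Taxon 9 show the derived state '1' for IV, supporting them as a clade.
All ingroup taxa share the derived state '1' for V; it defines the ingroup but does not resolve relationships within it.
Most parsimonious ingroup topology: (((Taxon 5,Taxon 2),Taxon 9),Taxon 4).
Changes per character on this tree: I: 1; II: 1; III: 1; IV: 1; V: 1.
Total = 5.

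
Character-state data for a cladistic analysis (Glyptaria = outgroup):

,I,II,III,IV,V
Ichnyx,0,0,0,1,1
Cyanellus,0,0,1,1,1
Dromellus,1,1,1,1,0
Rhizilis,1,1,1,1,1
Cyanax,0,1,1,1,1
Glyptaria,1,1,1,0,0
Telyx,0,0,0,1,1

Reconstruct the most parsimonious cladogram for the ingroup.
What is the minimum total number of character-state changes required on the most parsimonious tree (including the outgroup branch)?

Character polarity is set by the outgroup: the derived state is whichever differs from the outgroup's state, so for I, II, III the derived state is '0', and for the remaining characters it is '1'.
I: derived state '0' in Cyanax, Cyanellus, Ichnyx, and Telyx only — synapomorphy for {Cyanax, Cyanellus, Ichnyx, Telyx}.
II: derived state '0' in Cyanellus, Ichnyx, and Telyx only — synapomorphy for {Cyanellus, Ichnyx, Telyx}.
III: derived state '0' in Ichnyx and Telyx only — synapomorphy for {Ichnyx, Telyx}.
IV (derived state '1') is shared by all ingroup taxa — unites the whole ingroup.
Only Cyanax, Cyanellus, Ichnyx, Rhizilis, and Telyx show the derived state '1' for V, supporting them as a clade.
Most parsimonious ingroup topology: (((((Ichnyx,Telyx),Cyanellus),Cyanax),Rhizilis),Dromellus).
Changes per character on this tree: I: 1; II: 1; III: 1; IV: 1; V: 1.
Total = 5.

5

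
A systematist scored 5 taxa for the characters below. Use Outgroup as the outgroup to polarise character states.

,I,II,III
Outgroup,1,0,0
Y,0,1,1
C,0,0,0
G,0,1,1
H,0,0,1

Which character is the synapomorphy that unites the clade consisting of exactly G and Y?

Character polarity is set by the outgroup: the derived state is whichever differs from the outgroup's state, so for I the derived state is '0', and for the remaining characters it is '1'.
All ingroup taxa share the derived state '0' for I; it defines the ingroup but does not resolve relationships within it.
II (derived state '1') is shared by G and Y — a synapomorphy uniting that clade.
Only G, H, and Y show the derived state '1' for III, supporting them as a clade.
Most parsimonious ingroup topology: (((Y,G),H),C).
The clade {G, Y} is supported by II: its derived state '1' occurs in exactly those taxa and in no other taxon (including the outgroup).

II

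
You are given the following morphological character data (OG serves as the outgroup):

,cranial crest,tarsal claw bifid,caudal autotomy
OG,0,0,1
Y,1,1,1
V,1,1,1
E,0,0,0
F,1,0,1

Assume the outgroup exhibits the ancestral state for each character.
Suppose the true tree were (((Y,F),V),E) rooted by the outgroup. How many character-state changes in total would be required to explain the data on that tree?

4

Map each character onto (((Y,F),V),E) (rooted by OG) and count the minimum state changes it requires (Fitch parsimony):
cranial crest: 1; tarsal claw bifid: 2; caudal autotomy: 1.
Total tree length = 4.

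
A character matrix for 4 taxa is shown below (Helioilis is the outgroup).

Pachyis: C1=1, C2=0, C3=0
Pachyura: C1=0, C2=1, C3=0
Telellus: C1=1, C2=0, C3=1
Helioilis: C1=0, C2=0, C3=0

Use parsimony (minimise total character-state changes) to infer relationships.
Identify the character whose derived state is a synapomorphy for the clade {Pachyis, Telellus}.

C1

The outgroup has state '0' for every character, so '1' is the derived state throughout.
C1: derived state '1' in Pachyis and Telellus only — synapomorphy for {Pachyis, Telellus}.
C2: derived state '1' in Pachyura only — an autapomorphy, so it tells us nothing about relationships among taxa.
C3 (derived state '1') is unique to Telellus (autapomorphy; uninformative for grouping).
Most parsimonious ingroup topology: ((Telellus,Pachyis),Pachyura).
The clade {Pachyis, Telellus} is supported by C1: its derived state '1' occurs in exactly those taxa and in no other taxon (including the outgroup).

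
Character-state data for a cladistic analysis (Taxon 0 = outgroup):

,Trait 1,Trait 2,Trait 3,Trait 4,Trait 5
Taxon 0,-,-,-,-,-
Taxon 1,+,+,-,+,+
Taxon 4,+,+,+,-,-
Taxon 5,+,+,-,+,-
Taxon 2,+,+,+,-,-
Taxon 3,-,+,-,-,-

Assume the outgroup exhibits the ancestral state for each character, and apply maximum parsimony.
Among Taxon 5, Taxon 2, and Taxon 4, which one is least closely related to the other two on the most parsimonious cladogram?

Taxon 5

The outgroup has state '-' for every character, so '+' is the derived state throughout.
Trait 1: derived state '+' in Taxon 1, Taxon 2, Taxon 4, and Taxon 5 only — synapomorphy for {Taxon 1, Taxon 2, Taxon 4, Taxon 5}.
Trait 2 (derived state '+') is shared by all ingroup taxa — unites the whole ingroup.
Only Taxon 2 and Taxon 4 show the derived state '+' for Trait 3, supporting them as a clade.
Trait 4: derived state '+' in Taxon 1 and Taxon 5 only — synapomorphy for {Taxon 1, Taxon 5}.
Trait 5 (derived state '+') is unique to Taxon 1 (autapomorphy; uninformative for grouping).
Most parsimonious ingroup topology: (((Taxon 1,Taxon 5),(Taxon 4,Taxon 2)),Taxon 3).
Taxon 2 and Taxon 4 share a more recent common ancestor with each other than either does with Taxon 5, so Taxon 5 is the least closely related of the three.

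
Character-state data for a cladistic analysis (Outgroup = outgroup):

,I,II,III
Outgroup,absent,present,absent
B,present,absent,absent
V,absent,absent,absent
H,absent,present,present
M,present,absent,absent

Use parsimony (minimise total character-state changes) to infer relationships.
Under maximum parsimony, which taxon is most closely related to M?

Character polarity is set by the outgroup: the derived state is whichever differs from the outgroup's state, so for II the derived state is 'absent', and for the remaining characters it is 'present'.
I: derived state 'present' in B and M only — synapomorphy for {B, M}.
Only B, M, and V show the derived state 'absent' for II, supporting them as a clade.
III: derived state 'present' in H only — an autapomorphy, so it tells us nothing about relationships among taxa.
Most parsimonious ingroup topology: (((B,M),V),H).
M and B form a cherry on this tree, so they are sister taxa.

B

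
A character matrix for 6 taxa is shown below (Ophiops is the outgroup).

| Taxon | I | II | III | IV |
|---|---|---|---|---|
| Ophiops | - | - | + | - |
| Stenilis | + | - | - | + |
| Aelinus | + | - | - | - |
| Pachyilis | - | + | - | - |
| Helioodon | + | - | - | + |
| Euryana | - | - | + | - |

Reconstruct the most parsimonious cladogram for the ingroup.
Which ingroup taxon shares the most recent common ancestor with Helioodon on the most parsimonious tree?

Stenilis

Character polarity is set by the outgroup: the derived state is whichever differs from the outgroup's state, so for III the derived state is '-', and for the remaining characters it is '+'.
Only Aelinus, Helioodon, and Stenilis show the derived state '+' for I, supporting them as a clade.
II: derived state '+' in Pachyilis only — an autapomorphy, so it tells us nothing about relationships among taxa.
Only Aelinus, Helioodon, Pachyilis, and Stenilis show the derived state '-' for III, supporting them as a clade.
IV: derived state '+' in Helioodon and Stenilis only — synapomorphy for {Helioodon, Stenilis}.
Most parsimonious ingroup topology: ((((Stenilis,Helioodon),Aelinus),Pachyilis),Euryana).
Helioodon and Stenilis form a cherry on this tree, so they are sister taxa.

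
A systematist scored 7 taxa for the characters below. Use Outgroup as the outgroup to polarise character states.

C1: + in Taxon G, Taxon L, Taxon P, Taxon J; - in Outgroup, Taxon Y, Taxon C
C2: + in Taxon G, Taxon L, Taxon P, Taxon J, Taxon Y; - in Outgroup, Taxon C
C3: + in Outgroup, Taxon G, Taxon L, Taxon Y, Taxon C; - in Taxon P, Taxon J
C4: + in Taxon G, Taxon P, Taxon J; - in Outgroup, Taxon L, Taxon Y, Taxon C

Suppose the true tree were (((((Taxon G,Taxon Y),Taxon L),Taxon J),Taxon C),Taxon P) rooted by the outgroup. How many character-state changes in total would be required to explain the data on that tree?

Map each character onto (((((Taxon G,Taxon Y),Taxon L),Taxon J),Taxon C),Taxon P) (rooted by Outgroup) and count the minimum state changes it requires (Fitch parsimony):
C1: 3; C2: 2; C3: 2; C4: 3.
Total tree length = 10.

10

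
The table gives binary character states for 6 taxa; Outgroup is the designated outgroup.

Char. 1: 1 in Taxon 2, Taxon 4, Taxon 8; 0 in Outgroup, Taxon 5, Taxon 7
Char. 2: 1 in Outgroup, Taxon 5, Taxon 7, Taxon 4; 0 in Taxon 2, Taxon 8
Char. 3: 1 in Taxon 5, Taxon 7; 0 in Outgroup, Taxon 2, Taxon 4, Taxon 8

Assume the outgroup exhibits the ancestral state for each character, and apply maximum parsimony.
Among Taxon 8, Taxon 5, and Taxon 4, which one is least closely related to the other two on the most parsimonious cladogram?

Character polarity is set by the outgroup: the derived state is whichever differs from the outgroup's state, so for Char. 2 the derived state is '0', and for the remaining characters it is '1'.
Char. 1: derived state '1' in Taxon 2, Taxon 4, and Taxon 8 only — synapomorphy for {Taxon 2, Taxon 4, Taxon 8}.
Char. 2 (derived state '0') is shared by Taxon 2 and Taxon 8 — a synapomorphy uniting that clade.
Char. 3: derived state '1' in Taxon 5 and Taxon 7 only — synapomorphy for {Taxon 5, Taxon 7}.
Most parsimonious ingroup topology: ((Taxon 5,Taxon 7),((Taxon 2,Taxon 8),Taxon 4)).
Taxon 4 and Taxon 8 share a more recent common ancestor with each other than either does with Taxon 5, so Taxon 5 is the least closely related of the three.

Taxon 5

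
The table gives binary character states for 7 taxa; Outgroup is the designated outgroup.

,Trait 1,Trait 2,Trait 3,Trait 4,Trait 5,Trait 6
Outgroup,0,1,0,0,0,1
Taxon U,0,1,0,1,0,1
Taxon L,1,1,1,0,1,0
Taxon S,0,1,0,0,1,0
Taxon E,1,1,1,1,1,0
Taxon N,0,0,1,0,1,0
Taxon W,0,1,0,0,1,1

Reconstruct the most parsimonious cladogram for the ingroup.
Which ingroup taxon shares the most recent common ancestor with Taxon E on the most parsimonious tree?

Taxon L

Character polarity is set by the outgroup: the derived state is whichever differs from the outgroup's state, so for Trait 2, Trait 6 the derived state is '0', and for the remaining characters it is '1'.
Only Taxon E and Taxon L show the derived state '1' for Trait 1, supporting them as a clade.
Trait 2: derived state '0' in Taxon N only — an autapomorphy, so it tells us nothing about relationships among taxa.
Trait 3 (derived state '1') is shared by Taxon E, Taxon L, and Taxon N — a synapomorphy uniting that clade.
Trait 4 groups Taxon E and Taxon U, which is incompatible with the clades supported by the remaining characters; treating it as convergent (homoplasy) costs fewer steps than any alternative tree.
Trait 5 (derived state '1') is shared by Taxon E, Taxon L, Taxon N, Taxon S, and Taxon W — a synapomorphy uniting that clade.
Trait 6 (derived state '0') is shared by Taxon E, Taxon L, Taxon N, and Taxon S — a synapomorphy uniting that clade.
Most parsimonious ingroup topology: (Taxon U,((((Taxon L,Taxon E),Taxon N),Taxon S),Taxon W)).
Taxon E and Taxon L form a cherry on this tree, so they are sister taxa.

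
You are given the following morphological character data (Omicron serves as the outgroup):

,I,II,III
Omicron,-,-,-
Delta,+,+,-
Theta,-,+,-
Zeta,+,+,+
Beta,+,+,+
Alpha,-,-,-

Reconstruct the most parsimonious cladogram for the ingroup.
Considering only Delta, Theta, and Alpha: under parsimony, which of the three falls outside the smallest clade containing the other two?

Alpha

The outgroup has state '-' for every character, so '+' is the derived state throughout.
Only Beta, Delta, and Zeta show the derived state '+' for I, supporting them as a clade.
Only Beta, Delta, Theta, and Zeta show the derived state '+' for II, supporting them as a clade.
III (derived state '+') is shared by Beta and Zeta — a synapomorphy uniting that clade.
Most parsimonious ingroup topology: (((Delta,(Zeta,Beta)),Theta),Alpha).
Theta and Delta share a more recent common ancestor with each other than either does with Alpha, so Alpha is the least closely related of the three.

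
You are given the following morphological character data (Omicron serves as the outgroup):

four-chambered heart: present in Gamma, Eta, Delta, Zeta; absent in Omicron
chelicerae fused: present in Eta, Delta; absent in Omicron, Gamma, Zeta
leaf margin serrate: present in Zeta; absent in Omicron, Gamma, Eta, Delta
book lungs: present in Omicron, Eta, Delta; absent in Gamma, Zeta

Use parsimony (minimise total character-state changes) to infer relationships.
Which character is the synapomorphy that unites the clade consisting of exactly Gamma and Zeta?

book lungs

Character polarity is set by the outgroup: the derived state is whichever differs from the outgroup's state, so for book lungs the derived state is 'absent', and for the remaining characters it is 'present'.
All ingroup taxa share the derived state 'present' for four-chambered heart; it defines the ingroup but does not resolve relationships within it.
Only Delta and Eta show the derived state 'present' for chelicerae fused, supporting them as a clade.
leaf margin serrate (derived state 'present') is unique to Zeta (autapomorphy; uninformative for grouping).
book lungs: derived state 'absent' in Gamma and Zeta only — synapomorphy for {Gamma, Zeta}.
Most parsimonious ingroup topology: ((Eta,Delta),(Zeta,Gamma)).
The clade {Gamma, Zeta} is supported by book lungs: its derived state 'absent' occurs in exactly those taxa and in no other taxon (including the outgroup).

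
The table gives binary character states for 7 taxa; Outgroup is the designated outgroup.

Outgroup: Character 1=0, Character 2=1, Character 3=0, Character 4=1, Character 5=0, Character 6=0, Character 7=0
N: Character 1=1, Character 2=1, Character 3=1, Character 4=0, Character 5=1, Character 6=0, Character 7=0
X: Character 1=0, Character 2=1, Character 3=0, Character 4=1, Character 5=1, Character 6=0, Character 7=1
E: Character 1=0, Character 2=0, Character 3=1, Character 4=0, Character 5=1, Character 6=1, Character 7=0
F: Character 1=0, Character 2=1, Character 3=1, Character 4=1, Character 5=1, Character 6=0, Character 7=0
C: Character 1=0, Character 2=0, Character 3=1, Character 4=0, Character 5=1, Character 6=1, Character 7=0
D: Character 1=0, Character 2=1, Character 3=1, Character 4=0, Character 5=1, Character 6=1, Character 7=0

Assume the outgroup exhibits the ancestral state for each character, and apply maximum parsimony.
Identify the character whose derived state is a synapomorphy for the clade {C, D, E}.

Character polarity is set by the outgroup: the derived state is whichever differs from the outgroup's state, so for Character 2, Character 4 the derived state is '0', and for the remaining characters it is '1'.
Character 1 (derived state '1') is unique to N (autapomorphy; uninformative for grouping).
Only C and E show the derived state '0' for Character 2, supporting them as a clade.
Only C, D, E, F, and N show the derived state '1' for Character 3, supporting them as a clade.
Character 4: derived state '0' in C, D, E, and N only — synapomorphy for {C, D, E, N}.
Character 5 (derived state '1') is shared by all ingroup taxa — unites the whole ingroup.
Character 6 (derived state '1') is shared by C, D, and E — a synapomorphy uniting that clade.
Character 7: derived state '1' in X only — an autapomorphy, so it tells us nothing about relationships among taxa.
Most parsimonious ingroup topology: (((N,((E,C),D)),F),X).
The clade {C, D, E} is supported by Character 6: its derived state '1' occurs in exactly those taxa and in no other taxon (including the outgroup).

Character 6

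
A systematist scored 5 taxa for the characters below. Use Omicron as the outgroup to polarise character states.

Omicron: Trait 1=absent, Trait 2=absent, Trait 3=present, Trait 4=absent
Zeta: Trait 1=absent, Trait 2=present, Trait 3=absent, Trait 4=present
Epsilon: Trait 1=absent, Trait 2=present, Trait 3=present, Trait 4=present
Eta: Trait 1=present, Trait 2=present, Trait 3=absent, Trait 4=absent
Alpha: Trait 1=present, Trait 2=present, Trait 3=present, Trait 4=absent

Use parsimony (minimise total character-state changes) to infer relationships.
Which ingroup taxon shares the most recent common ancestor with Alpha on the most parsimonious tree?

Eta

Character polarity is set by the outgroup: the derived state is whichever differs from the outgroup's state, so for Trait 3 the derived state is 'absent', and for the remaining characters it is 'present'.
Only Alpha and Eta show the derived state 'present' for Trait 1, supporting them as a clade.
Trait 2 (derived state 'present') is shared by all ingroup taxa — unites the whole ingroup.
Trait 3 (state 'absent') occurs in Eta and Zeta but conflicts with the nesting implied by the other characters — most parsimoniously interpreted as homoplasy.
Only Epsilon and Zeta show the derived state 'present' for Trait 4, supporting them as a clade.
Most parsimonious ingroup topology: ((Zeta,Epsilon),(Eta,Alpha)).
Alpha and Eta form a cherry on this tree, so they are sister taxa.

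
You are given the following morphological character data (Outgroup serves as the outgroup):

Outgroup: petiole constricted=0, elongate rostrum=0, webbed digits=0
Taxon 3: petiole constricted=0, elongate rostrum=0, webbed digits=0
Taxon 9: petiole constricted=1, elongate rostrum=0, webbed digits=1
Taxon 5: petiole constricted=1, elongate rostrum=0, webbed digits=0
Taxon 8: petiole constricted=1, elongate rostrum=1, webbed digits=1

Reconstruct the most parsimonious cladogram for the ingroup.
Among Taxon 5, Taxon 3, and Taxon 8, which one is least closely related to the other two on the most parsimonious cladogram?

The outgroup has state '0' for every character, so '1' is the derived state throughout.
petiole constricted: derived state '1' in Taxon 5, Taxon 8, and Taxon 9 only — synapomorphy for {Taxon 5, Taxon 8, Taxon 9}.
elongate rostrum: derived state '1' in Taxon 8 only — an autapomorphy, so it tells us nothing about relationships among taxa.
webbed digits (derived state '1') is shared by Taxon 8 and Taxon 9 — a synapomorphy uniting that clade.
Most parsimonious ingroup topology: (Taxon 3,((Taxon 9,Taxon 8),Taxon 5)).
Taxon 5 and Taxon 8 share a more recent common ancestor with each other than either does with Taxon 3, so Taxon 3 is the least closely related of the three.

Taxon 3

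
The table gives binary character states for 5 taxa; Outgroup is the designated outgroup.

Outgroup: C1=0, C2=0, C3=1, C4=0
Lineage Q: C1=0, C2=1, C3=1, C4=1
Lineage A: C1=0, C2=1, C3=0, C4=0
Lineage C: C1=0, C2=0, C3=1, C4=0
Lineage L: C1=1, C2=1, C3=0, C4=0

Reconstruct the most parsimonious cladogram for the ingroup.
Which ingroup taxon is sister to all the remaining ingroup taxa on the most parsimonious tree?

Character polarity is set by the outgroup: the derived state is whichever differs from the outgroup's state, so for C3 the derived state is '0', and for the remaining characters it is '1'.
C1 (derived state '1') is unique to Lineage L (autapomorphy; uninformative for grouping).
C2 (derived state '1') is shared by Lineage A, Lineage L, and Lineage Q — a synapomorphy uniting that clade.
C3: derived state '0' in Lineage A and Lineage L only — synapomorphy for {Lineage A, Lineage L}.
C4: derived state '1' in Lineage Q only — an autapomorphy, so it tells us nothing about relationships among taxa.
Most parsimonious ingroup topology: ((Lineage Q,(Lineage A,Lineage L)),Lineage C).
Lineage C is sister to the clade containing all other ingroup taxa, so it is the earliest-diverging (most basal) ingroup lineage.

Lineage C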